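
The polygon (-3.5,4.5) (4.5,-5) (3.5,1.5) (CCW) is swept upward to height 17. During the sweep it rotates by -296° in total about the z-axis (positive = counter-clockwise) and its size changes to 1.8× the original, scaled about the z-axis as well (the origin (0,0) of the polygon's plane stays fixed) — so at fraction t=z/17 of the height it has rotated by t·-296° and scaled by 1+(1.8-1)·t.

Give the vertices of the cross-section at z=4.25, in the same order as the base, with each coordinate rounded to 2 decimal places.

t = z/height = 4.25/17 = 0.25
s = 1 + (scale-1)·z/height = 1 + (1.8-1)·4.25/17 = 1.200000
θ = twist·z/height = -296°·4.25/17 = -74.0000° = -1.291544 rad
cos θ = 0.275637, sin θ = -0.961262 (intermediates below are computed at full precision and shown rounded to 5 d.p.)
v1: (-3.5,4.5) → rotate → (3.36095,4.60478) → ×s → (4.03314,5.52574) → (4.03,5.53)
v2: (4.5,-5) → rotate → (-3.56594,-5.70386) → ×s → (-4.27913,-6.84464) → (-4.28,-6.84)
v3: (3.5,1.5) → rotate → (2.40662,-2.95096) → ×s → (2.88795,-3.54115) → (2.89,-3.54)

Cross-section at z=4.25: (4.03,5.53) (-4.28,-6.84) (2.89,-3.54)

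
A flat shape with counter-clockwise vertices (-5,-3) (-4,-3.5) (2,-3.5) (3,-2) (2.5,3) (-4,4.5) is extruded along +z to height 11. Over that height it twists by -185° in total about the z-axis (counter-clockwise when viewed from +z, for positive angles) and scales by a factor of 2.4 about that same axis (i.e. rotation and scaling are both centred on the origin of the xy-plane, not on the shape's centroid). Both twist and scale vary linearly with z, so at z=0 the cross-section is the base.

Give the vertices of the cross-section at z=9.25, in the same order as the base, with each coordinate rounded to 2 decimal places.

Cross-section at z=9.25: (7.21,10.45) (4.78,10.54) (-7.12,5.14) (-7.75,1.26) (-2.25,-8.20) (11.98,-5.32)

t = z/height = 9.25/11 = 0.840909
s = 1 + (scale-1)·z/height = 1 + (2.4-1)·9.25/11 = 2.177273
θ = twist·z/height = -185°·9.25/11 = -155.5682° = -2.715177 rad
cos θ = -0.910454, sin θ = -0.413610 (intermediates below are computed at full precision and shown rounded to 5 d.p.)
v1: (-5,-3) → rotate → (3.31144,4.79941) → ×s → (7.20991,10.44963) → (7.21,10.45)
v2: (-4,-3.5) → rotate → (2.19418,4.84103) → ×s → (4.77733,10.54024) → (4.78,10.54)
v3: (2,-3.5) → rotate → (-3.26854,2.35937) → ×s → (-7.11651,5.13699) → (-7.12,5.14)
v4: (3,-2) → rotate → (-3.55858,0.58008) → ×s → (-7.74800,1.26299) → (-7.75,1.26)
v5: (2.5,3) → rotate → (-1.03530,-3.76539) → ×s → (-2.25414,-8.19828) → (-2.25,-8.20)
v6: (-4,4.5) → rotate → (5.50306,-2.44260) → ×s → (11.98167,-5.31821) → (11.98,-5.32)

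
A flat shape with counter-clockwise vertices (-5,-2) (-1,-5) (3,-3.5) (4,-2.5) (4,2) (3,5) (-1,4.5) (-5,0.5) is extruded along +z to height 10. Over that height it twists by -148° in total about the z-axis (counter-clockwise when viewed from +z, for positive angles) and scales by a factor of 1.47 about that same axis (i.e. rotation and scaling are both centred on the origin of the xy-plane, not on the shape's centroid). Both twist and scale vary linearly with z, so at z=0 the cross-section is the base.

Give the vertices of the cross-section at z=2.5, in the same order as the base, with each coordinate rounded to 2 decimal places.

Cross-section at z=2.5: (-5.81,1.58) (-4.26,-3.79) (0.32,-5.14) (1.89,-4.92) (4.91,-0.91) (6.04,2.44) (2.13,4.69) (-4.13,3.81)

t = z/height = 2.5/10 = 0.25
s = 1 + (scale-1)·z/height = 1 + (1.47-1)·2.5/10 = 1.117500
θ = twist·z/height = -148°·2.5/10 = -37.0000° = -0.645772 rad
cos θ = 0.798636, sin θ = -0.601815 (intermediates below are computed at full precision and shown rounded to 5 d.p.)
v1: (-5,-2) → rotate → (-5.19681,1.41180) → ×s → (-5.80743,1.57769) → (-5.81,1.58)
v2: (-1,-5) → rotate → (-3.80771,-3.39136) → ×s → (-4.25512,-3.78985) → (-4.26,-3.79)
v3: (3,-3.5) → rotate → (0.28955,-4.60067) → ×s → (0.32358,-5.14125) → (0.32,-5.14)
v4: (4,-2.5) → rotate → (1.69000,-4.40385) → ×s → (1.88858,-4.92130) → (1.89,-4.92)
v5: (4,2) → rotate → (4.39817,-0.80999) → ×s → (4.91496,-0.90516) → (4.91,-0.91)
v6: (3,5) → rotate → (5.40498,2.18773) → ×s → (6.04007,2.44479) → (6.04,2.44)
v7: (-1,4.5) → rotate → (1.90953,4.19567) → ×s → (2.13390,4.68867) → (2.13,4.69)
v8: (-5,0.5) → rotate → (-3.69227,3.40839) → ×s → (-4.12611,3.80888) → (-4.13,3.81)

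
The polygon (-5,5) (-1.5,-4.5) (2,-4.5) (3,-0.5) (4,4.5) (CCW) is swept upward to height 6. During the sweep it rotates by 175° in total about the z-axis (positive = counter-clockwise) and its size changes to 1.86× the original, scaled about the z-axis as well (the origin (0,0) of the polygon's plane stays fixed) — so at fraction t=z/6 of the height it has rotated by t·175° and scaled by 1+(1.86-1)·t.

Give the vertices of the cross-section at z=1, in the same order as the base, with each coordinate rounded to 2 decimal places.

t = z/height = 1/6 = 0.166667
s = 1 + (scale-1)·z/height = 1 + (1.86-1)·1/6 = 1.143333
θ = twist·z/height = 175°·1/6 = 29.1667° = 0.509054 rad
cos θ = 0.873206, sin θ = 0.487352 (intermediates below are computed at full precision and shown rounded to 5 d.p.)
v1: (-5,5) → rotate → (-6.80279,1.92927) → ×s → (-7.77785,2.20580) → (-7.78,2.21)
v2: (-1.5,-4.5) → rotate → (0.88327,-4.66045) → ×s → (1.00988,-5.32845) → (1.01,-5.33)
v3: (2,-4.5) → rotate → (3.93949,-2.95472) → ×s → (4.50416,-3.37823) → (4.50,-3.38)
v4: (3,-0.5) → rotate → (2.86329,1.02545) → ×s → (3.27370,1.17243) → (3.27,1.17)
v5: (4,4.5) → rotate → (1.29974,5.87883) → ×s → (1.48604,6.72147) → (1.49,6.72)

Cross-section at z=1: (-7.78,2.21) (1.01,-5.33) (4.50,-3.38) (3.27,1.17) (1.49,6.72)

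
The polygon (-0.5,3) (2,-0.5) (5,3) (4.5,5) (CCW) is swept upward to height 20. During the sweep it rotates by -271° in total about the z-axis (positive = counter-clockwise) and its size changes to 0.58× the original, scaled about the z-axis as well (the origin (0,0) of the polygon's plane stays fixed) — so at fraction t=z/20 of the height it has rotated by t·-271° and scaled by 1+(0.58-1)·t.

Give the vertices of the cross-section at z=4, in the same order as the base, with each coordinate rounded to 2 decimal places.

Cross-section at z=4: (1.96,1.98) (0.70,-1.75) (4.91,-2.11) (6.13,-0.66)

t = z/height = 4/20 = 0.2
s = 1 + (scale-1)·z/height = 1 + (0.58-1)·4/20 = 0.916000
θ = twist·z/height = -271°·4/20 = -54.2000° = -0.945968 rad
cos θ = 0.584958, sin θ = -0.811064 (intermediates below are computed at full precision and shown rounded to 5 d.p.)
v1: (-0.5,3) → rotate → (2.14071,2.16040) → ×s → (1.96089,1.97893) → (1.96,1.98)
v2: (2,-0.5) → rotate → (0.76438,-1.91461) → ×s → (0.70018,-1.75378) → (0.70,-1.75)
v3: (5,3) → rotate → (5.35798,-2.30045) → ×s → (4.90791,-2.10721) → (4.91,-2.11)
v4: (4.5,5) → rotate → (6.68763,-0.72500) → ×s → (6.12587,-0.66410) → (6.13,-0.66)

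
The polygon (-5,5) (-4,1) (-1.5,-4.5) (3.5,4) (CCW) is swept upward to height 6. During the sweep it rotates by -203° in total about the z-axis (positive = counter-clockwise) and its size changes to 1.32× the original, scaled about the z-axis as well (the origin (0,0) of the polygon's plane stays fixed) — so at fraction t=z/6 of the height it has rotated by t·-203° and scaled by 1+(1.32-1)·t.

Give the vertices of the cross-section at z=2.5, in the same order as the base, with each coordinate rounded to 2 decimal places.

t = z/height = 2.5/6 = 0.416667
s = 1 + (scale-1)·z/height = 1 + (1.32-1)·2.5/6 = 1.133333
θ = twist·z/height = -203°·2.5/6 = -84.5833° = -1.476258 rad
cos θ = 0.094398, sin θ = -0.995535 (intermediates below are computed at full precision and shown rounded to 5 d.p.)
v1: (-5,5) → rotate → (4.50568,5.44966) → ×s → (5.10644,6.17628) → (5.11,6.18)
v2: (-4,1) → rotate → (0.61794,4.07654) → ×s → (0.70034,4.62007) → (0.70,4.62)
v3: (-1.5,-4.5) → rotate → (-4.62150,1.06851) → ×s → (-5.23770,1.21098) → (-5.24,1.21)
v4: (3.5,4) → rotate → (4.31253,-3.10678) → ×s → (4.88753,-3.52102) → (4.89,-3.52)

Cross-section at z=2.5: (5.11,6.18) (0.70,4.62) (-5.24,1.21) (4.89,-3.52)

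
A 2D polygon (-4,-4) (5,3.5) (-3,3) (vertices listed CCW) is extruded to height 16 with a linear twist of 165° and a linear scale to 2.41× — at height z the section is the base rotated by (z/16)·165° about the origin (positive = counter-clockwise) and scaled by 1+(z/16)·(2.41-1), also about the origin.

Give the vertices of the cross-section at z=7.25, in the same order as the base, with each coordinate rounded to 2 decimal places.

Cross-section at z=7.25: (4.60,-8.05) (-3.38,9.41) (-6.04,-3.45)

t = z/height = 7.25/16 = 0.453125
s = 1 + (scale-1)·z/height = 1 + (2.41-1)·7.25/16 = 1.638906
θ = twist·z/height = 165°·7.25/16 = 74.7656° = 1.304906 rad
cos θ = 0.262768, sin θ = 0.964859 (intermediates below are computed at full precision and shown rounded to 5 d.p.)
v1: (-4,-4) → rotate → (2.80836,-4.91051) → ×s → (4.60264,-8.04786) → (4.60,-8.05)
v2: (5,3.5) → rotate → (-2.06317,5.74398) → ×s → (-3.38134,9.41385) → (-3.38,9.41)
v3: (-3,3) → rotate → (-3.68288,-2.10627) → ×s → (-6.03590,-3.45198) → (-6.04,-3.45)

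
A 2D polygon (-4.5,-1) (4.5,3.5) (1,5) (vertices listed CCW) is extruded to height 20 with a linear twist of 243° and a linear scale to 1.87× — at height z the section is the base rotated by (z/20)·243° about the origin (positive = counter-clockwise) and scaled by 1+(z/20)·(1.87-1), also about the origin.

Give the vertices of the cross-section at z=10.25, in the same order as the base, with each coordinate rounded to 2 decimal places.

Cross-section at z=10.25: (4.88,-4.54) (-7.86,2.49) (-6.77,-2.91)

t = z/height = 10.25/20 = 0.5125
s = 1 + (scale-1)·z/height = 1 + (1.87-1)·10.25/20 = 1.445875
θ = twist·z/height = 243°·10.25/20 = 124.5375° = 2.173589 rad
cos θ = -0.566946, sin θ = 0.823755 (intermediates below are computed at full precision and shown rounded to 5 d.p.)
v1: (-4.5,-1) → rotate → (3.37501,-3.13995) → ×s → (4.87984,-4.53998) → (4.88,-4.54)
v2: (4.5,3.5) → rotate → (-5.43440,1.72259) → ×s → (-7.85746,2.49065) → (-7.86,2.49)
v3: (1,5) → rotate → (-4.68572,-2.01097) → ×s → (-6.77497,-2.90761) → (-6.77,-2.91)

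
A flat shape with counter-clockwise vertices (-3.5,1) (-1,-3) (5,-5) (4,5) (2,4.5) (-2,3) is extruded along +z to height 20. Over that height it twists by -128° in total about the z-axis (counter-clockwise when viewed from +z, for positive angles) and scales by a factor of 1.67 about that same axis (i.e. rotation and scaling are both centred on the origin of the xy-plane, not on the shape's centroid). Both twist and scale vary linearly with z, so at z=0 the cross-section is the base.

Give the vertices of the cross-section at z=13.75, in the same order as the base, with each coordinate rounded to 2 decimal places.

t = z/height = 13.75/20 = 0.6875
s = 1 + (scale-1)·z/height = 1 + (1.67-1)·13.75/20 = 1.460625
θ = twist·z/height = -128°·13.75/20 = -88.0000° = -1.535890 rad
cos θ = 0.034899, sin θ = -0.999391 (intermediates below are computed at full precision and shown rounded to 5 d.p.)
v1: (-3.5,1) → rotate → (0.87724,3.53277) → ×s → (1.28132,5.16005) → (1.28,5.16)
v2: (-1,-3) → rotate → (-3.03307,0.89469) → ×s → (-4.43018,1.30681) → (-4.43,1.31)
v3: (5,-5) → rotate → (-4.82246,-5.17145) → ×s → (-7.04380,-7.55355) → (-7.04,-7.55)
v4: (4,5) → rotate → (5.13655,-3.82307) → ×s → (7.50258,-5.58407) → (7.50,-5.58)
v5: (2,4.5) → rotate → (4.56706,-1.84173) → ×s → (6.67076,-2.69008) → (6.67,-2.69)
v6: (-2,3) → rotate → (2.92837,2.10348) → ×s → (4.27726,3.07240) → (4.28,3.07)

Cross-section at z=13.75: (1.28,5.16) (-4.43,1.31) (-7.04,-7.55) (7.50,-5.58) (6.67,-2.69) (4.28,3.07)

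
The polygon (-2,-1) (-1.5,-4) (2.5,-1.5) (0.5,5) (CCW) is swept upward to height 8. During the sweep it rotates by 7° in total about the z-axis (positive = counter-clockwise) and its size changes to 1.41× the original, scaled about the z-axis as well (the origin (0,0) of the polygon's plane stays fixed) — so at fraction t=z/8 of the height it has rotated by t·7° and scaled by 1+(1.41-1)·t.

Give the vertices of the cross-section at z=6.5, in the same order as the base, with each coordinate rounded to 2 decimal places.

Cross-section at z=6.5: (-2.52,-1.59) (-1.46,-5.50) (3.51,-1.66) (0.00,6.70)

t = z/height = 6.5/8 = 0.8125
s = 1 + (scale-1)·z/height = 1 + (1.41-1)·6.5/8 = 1.333125
θ = twist·z/height = 7°·6.5/8 = 5.6875° = 0.099266 rad
cos θ = 0.995077, sin θ = 0.099103 (intermediates below are computed at full precision and shown rounded to 5 d.p.)
v1: (-2,-1) → rotate → (-1.89105,-1.19328) → ×s → (-2.52101,-1.59079) → (-2.52,-1.59)
v2: (-1.5,-4) → rotate → (-1.09621,-4.12896) → ×s → (-1.46138,-5.50442) → (-1.46,-5.50)
v3: (2.5,-1.5) → rotate → (2.63635,-1.24486) → ×s → (3.51458,-1.65955) → (3.51,-1.66)
v4: (0.5,5) → rotate → (0.00203,5.02494) → ×s → (0.00270,6.69887) → (0.00,6.70)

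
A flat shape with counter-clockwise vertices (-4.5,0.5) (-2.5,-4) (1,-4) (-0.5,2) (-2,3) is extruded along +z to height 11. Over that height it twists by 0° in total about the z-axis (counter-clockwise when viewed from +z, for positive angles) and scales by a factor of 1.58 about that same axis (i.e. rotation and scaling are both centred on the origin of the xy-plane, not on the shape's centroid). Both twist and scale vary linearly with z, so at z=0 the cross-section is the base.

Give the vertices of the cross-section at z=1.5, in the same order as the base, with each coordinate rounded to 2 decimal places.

t = z/height = 1.5/11 = 0.136364
s = 1 + (scale-1)·z/height = 1 + (1.58-1)·1.5/11 = 1.079091
θ = twist·z/height = 0°·1.5/11 = 0.0000° = 0.000000 rad
cos θ = 1.000000, sin θ = 0.000000 (intermediates below are computed at full precision and shown rounded to 5 d.p.)
v1: (-4.5,0.5) → rotate → (-4.50000,0.50000) → ×s → (-4.85591,0.53955) → (-4.86,0.54)
v2: (-2.5,-4) → rotate → (-2.50000,-4.00000) → ×s → (-2.69773,-4.31636) → (-2.70,-4.32)
v3: (1,-4) → rotate → (1.00000,-4.00000) → ×s → (1.07909,-4.31636) → (1.08,-4.32)
v4: (-0.5,2) → rotate → (-0.50000,2.00000) → ×s → (-0.53955,2.15818) → (-0.54,2.16)
v5: (-2,3) → rotate → (-2.00000,3.00000) → ×s → (-2.15818,3.23727) → (-2.16,3.24)

Cross-section at z=1.5: (-4.86,0.54) (-2.70,-4.32) (1.08,-4.32) (-0.54,2.16) (-2.16,3.24)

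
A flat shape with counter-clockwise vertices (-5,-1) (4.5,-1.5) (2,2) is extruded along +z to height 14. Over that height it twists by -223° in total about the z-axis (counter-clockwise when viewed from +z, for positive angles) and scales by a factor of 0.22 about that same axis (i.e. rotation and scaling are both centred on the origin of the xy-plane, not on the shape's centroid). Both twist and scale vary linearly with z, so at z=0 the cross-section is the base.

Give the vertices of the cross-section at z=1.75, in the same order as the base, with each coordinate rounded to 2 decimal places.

t = z/height = 1.75/14 = 0.125
s = 1 + (scale-1)·z/height = 1 + (0.22-1)·1.75/14 = 0.902500
θ = twist·z/height = -223°·1.75/14 = -27.8750° = -0.486511 rad
cos θ = 0.883970, sin θ = -0.467544 (intermediates below are computed at full precision and shown rounded to 5 d.p.)
v1: (-5,-1) → rotate → (-4.88739,1.45375) → ×s → (-4.41087,1.31201) → (-4.41,1.31)
v2: (4.5,-1.5) → rotate → (3.27655,-3.42990) → ×s → (2.95708,-3.09549) → (2.96,-3.10)
v3: (2,2) → rotate → (2.70303,0.83285) → ×s → (2.43948,0.75165) → (2.44,0.75)

Cross-section at z=1.75: (-4.41,1.31) (2.96,-3.10) (2.44,0.75)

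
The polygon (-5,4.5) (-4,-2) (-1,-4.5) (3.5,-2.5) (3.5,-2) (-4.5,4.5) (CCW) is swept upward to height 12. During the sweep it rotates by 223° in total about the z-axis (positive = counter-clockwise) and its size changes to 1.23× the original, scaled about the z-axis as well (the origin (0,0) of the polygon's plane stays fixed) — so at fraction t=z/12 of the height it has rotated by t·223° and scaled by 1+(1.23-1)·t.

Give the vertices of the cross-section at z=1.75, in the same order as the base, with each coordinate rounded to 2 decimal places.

t = z/height = 1.75/12 = 0.145833
s = 1 + (scale-1)·z/height = 1 + (1.23-1)·1.75/12 = 1.033542
θ = twist·z/height = 223°·1.75/12 = 32.5208° = 0.567596 rad
cos θ = 0.843196, sin θ = 0.537606 (intermediates below are computed at full precision and shown rounded to 5 d.p.)
v1: (-5,4.5) → rotate → (-6.63521,1.10635) → ×s → (-6.85776,1.14346) → (-6.86,1.14)
v2: (-4,-2) → rotate → (-2.29757,-3.83682) → ×s → (-2.37464,-3.96551) → (-2.37,-3.97)
v3: (-1,-4.5) → rotate → (1.57603,-4.33199) → ×s → (1.62889,-4.47729) → (1.63,-4.48)
v4: (3.5,-2.5) → rotate → (4.29520,-0.22637) → ×s → (4.43927,-0.23396) → (4.44,-0.23)
v5: (3.5,-2) → rotate → (4.02640,0.19523) → ×s → (4.16145,0.20178) → (4.16,0.20)
v6: (-4.5,4.5) → rotate → (-6.21361,1.37515) → ×s → (-6.42203,1.42128) → (-6.42,1.42)

Cross-section at z=1.75: (-6.86,1.14) (-2.37,-3.97) (1.63,-4.48) (4.44,-0.23) (4.16,0.20) (-6.42,1.42)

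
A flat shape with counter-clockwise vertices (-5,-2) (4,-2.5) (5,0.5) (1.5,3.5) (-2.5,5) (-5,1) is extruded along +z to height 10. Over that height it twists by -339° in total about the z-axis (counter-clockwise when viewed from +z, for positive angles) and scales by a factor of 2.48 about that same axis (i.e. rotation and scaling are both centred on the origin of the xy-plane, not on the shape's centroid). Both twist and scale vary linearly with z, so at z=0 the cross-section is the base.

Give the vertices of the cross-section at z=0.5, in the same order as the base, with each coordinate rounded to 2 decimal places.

Cross-section at z=0.5: (-5.76,-0.49) (3.33,-3.82) (5.29,-1.05) (2.64,3.13) (-1.00,5.92) (-4.82,2.59)

t = z/height = 0.5/10 = 0.05
s = 1 + (scale-1)·z/height = 1 + (2.48-1)·0.5/10 = 1.074000
θ = twist·z/height = -339°·0.5/10 = -16.9500° = -0.295833 rad
cos θ = 0.956560, sin θ = -0.291537 (intermediates below are computed at full precision and shown rounded to 5 d.p.)
v1: (-5,-2) → rotate → (-5.36587,-0.45543) → ×s → (-5.76295,-0.48914) → (-5.76,-0.49)
v2: (4,-2.5) → rotate → (3.09740,-3.55755) → ×s → (3.32660,-3.82081) → (3.33,-3.82)
v3: (5,0.5) → rotate → (4.92857,-0.97941) → ×s → (5.29328,-1.05188) → (5.29,-1.05)
v4: (1.5,3.5) → rotate → (2.45522,2.91065) → ×s → (2.63691,3.12604) → (2.64,3.13)
v5: (-2.5,5) → rotate → (-0.93371,5.51164) → ×s → (-1.00281,5.91950) → (-1.00,5.92)
v6: (-5,1) → rotate → (-4.49126,2.41424) → ×s → (-4.82361,2.59290) → (-4.82,2.59)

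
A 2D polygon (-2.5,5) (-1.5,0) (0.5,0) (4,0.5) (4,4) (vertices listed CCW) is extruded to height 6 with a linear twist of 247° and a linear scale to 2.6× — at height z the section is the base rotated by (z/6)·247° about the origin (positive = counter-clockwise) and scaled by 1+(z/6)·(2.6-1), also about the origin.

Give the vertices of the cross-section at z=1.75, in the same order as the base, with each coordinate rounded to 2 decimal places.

Cross-section at z=1.75: (-8.11,-1.23) (-0.68,-2.09) (0.23,0.70) (1.11,5.81) (-3.77,7.39)

t = z/height = 1.75/6 = 0.291667
s = 1 + (scale-1)·z/height = 1 + (2.6-1)·1.75/6 = 1.466667
θ = twist·z/height = 247°·1.75/6 = 72.0417° = 1.257364 rad
cos θ = 0.308325, sin θ = 0.951281 (intermediates below are computed at full precision and shown rounded to 5 d.p.)
v1: (-2.5,5) → rotate → (-5.52722,-0.83658) → ×s → (-8.10659,-1.22698) → (-8.11,-1.23)
v2: (-1.5,0) → rotate → (-0.46249,-1.42692) → ×s → (-0.67832,-2.09282) → (-0.68,-2.09)
v3: (0.5,0) → rotate → (0.15416,0.47564) → ×s → (0.22611,0.69761) → (0.23,0.70)
v4: (4,0.5) → rotate → (0.75766,3.95929) → ×s → (1.11124,5.80695) → (1.11,5.81)
v5: (4,4) → rotate → (-2.57182,5.03843) → ×s → (-3.77201,7.38969) → (-3.77,7.39)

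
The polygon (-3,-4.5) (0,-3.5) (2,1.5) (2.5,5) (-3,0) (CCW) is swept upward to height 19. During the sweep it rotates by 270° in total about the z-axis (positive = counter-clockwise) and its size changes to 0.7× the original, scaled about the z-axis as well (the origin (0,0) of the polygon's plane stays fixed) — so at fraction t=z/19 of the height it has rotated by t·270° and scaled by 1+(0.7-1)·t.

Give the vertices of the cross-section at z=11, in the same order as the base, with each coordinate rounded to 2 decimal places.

t = z/height = 11/19 = 0.578947
s = 1 + (scale-1)·z/height = 1 + (0.7-1)·11/19 = 0.826316
θ = twist·z/height = 270°·11/19 = 156.3158° = 2.728225 rad
cos θ = -0.915773, sin θ = 0.401695 (intermediates below are computed at full precision and shown rounded to 5 d.p.)
v1: (-3,-4.5) → rotate → (4.55495,2.91589) → ×s → (3.76383,2.40945) → (3.76,2.41)
v2: (0,-3.5) → rotate → (1.40593,3.20521) → ×s → (1.16175,2.64851) → (1.16,2.65)
v3: (2,1.5) → rotate → (-2.43409,-0.57027) → ×s → (-2.01133,-0.47122) → (-2.01,-0.47)
v4: (2.5,5) → rotate → (-4.29791,-3.57463) → ×s → (-3.55143,-2.95377) → (-3.55,-2.95)
v5: (-3,0) → rotate → (2.74732,-1.20509) → ×s → (2.27015,-0.99578) → (2.27,-1.00)

Cross-section at z=11: (3.76,2.41) (1.16,2.65) (-2.01,-0.47) (-3.55,-2.95) (2.27,-1.00)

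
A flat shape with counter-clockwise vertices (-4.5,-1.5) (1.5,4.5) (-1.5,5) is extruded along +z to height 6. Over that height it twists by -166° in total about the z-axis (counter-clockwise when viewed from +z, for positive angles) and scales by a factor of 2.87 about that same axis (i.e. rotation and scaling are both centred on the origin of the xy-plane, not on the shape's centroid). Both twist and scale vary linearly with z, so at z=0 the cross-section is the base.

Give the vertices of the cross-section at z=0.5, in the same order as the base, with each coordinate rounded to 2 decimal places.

Cross-section at z=0.5: (-5.46,-0.44) (2.93,4.64) (-0.30,6.03)

t = z/height = 0.5/6 = 0.0833333
s = 1 + (scale-1)·z/height = 1 + (2.87-1)·0.5/6 = 1.155833
θ = twist·z/height = -166°·0.5/6 = -13.8333° = -0.241437 rad
cos θ = 0.970995, sin θ = -0.239098 (intermediates below are computed at full precision and shown rounded to 5 d.p.)
v1: (-4.5,-1.5) → rotate → (-4.72813,-0.38055) → ×s → (-5.46493,-0.43985) → (-5.46,-0.44)
v2: (1.5,4.5) → rotate → (2.53244,4.01083) → ×s → (2.92707,4.63585) → (2.93,4.64)
v3: (-1.5,5) → rotate → (-0.26100,5.21362) → ×s → (-0.30167,6.02608) → (-0.30,6.03)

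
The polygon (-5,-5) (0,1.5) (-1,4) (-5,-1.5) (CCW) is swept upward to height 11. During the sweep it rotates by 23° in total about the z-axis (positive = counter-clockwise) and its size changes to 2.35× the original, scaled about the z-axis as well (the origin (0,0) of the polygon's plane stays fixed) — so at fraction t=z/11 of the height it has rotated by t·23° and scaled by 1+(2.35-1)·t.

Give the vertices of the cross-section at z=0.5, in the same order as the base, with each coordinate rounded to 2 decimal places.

Cross-section at z=0.5: (-5.21,-5.40) (-0.03,1.59) (-1.14,4.23) (-5.28,-1.69)

t = z/height = 0.5/11 = 0.0454545
s = 1 + (scale-1)·z/height = 1 + (2.35-1)·0.5/11 = 1.061364
θ = twist·z/height = 23°·0.5/11 = 1.0455° = 0.018247 rad
cos θ = 0.999834, sin θ = 0.018246 (intermediates below are computed at full precision and shown rounded to 5 d.p.)
v1: (-5,-5) → rotate → (-4.90794,-5.09040) → ×s → (-5.20911,-5.40276) → (-5.21,-5.40)
v2: (0,1.5) → rotate → (-0.02737,1.49975) → ×s → (-0.02905,1.59178) → (-0.03,1.59)
v3: (-1,4) → rotate → (-1.07282,3.98109) → ×s → (-1.13865,4.22538) → (-1.14,4.23)
v4: (-5,-1.5) → rotate → (-4.97180,-1.59098) → ×s → (-5.27689,-1.68861) → (-5.28,-1.69)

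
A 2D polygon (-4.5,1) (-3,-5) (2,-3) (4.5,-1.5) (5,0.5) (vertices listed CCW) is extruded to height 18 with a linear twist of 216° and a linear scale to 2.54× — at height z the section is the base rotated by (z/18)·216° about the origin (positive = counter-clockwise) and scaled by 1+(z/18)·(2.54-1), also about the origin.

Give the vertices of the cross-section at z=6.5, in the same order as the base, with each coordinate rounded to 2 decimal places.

Cross-section at z=6.5: (-2.98,-6.53) (6.64,-6.18) (5.21,2.07) (3.74,6.36) (0.86,7.77)

t = z/height = 6.5/18 = 0.361111
s = 1 + (scale-1)·z/height = 1 + (2.54-1)·6.5/18 = 1.556111
θ = twist·z/height = 216°·6.5/18 = 78.0000° = 1.361357 rad
cos θ = 0.207912, sin θ = 0.978148 (intermediates below are computed at full precision and shown rounded to 5 d.p.)
v1: (-4.5,1) → rotate → (-1.91375,-4.19375) → ×s → (-2.97801,-6.52594) → (-2.98,-6.53)
v2: (-3,-5) → rotate → (4.26700,-3.97400) → ×s → (6.63993,-6.18399) → (6.64,-6.18)
v3: (2,-3) → rotate → (3.35027,1.33256) → ×s → (5.21339,2.07361) → (5.21,2.07)
v4: (4.5,-1.5) → rotate → (2.40282,4.08980) → ×s → (3.73906,6.36418) → (3.74,6.36)
v5: (5,0.5) → rotate → (0.55048,4.99469) → ×s → (0.85662,7.77230) → (0.86,7.77)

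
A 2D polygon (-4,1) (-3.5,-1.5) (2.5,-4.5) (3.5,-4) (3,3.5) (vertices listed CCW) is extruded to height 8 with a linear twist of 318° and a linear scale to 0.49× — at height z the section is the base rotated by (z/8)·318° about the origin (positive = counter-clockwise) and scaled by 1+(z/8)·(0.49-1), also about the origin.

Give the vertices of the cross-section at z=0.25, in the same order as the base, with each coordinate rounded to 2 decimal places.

t = z/height = 0.25/8 = 0.03125
s = 1 + (scale-1)·z/height = 1 + (0.49-1)·0.25/8 = 0.984063
θ = twist·z/height = 318°·0.25/8 = 9.9375° = 0.173442 rad
cos θ = 0.984997, sin θ = 0.172574 (intermediates below are computed at full precision and shown rounded to 5 d.p.)
v1: (-4,1) → rotate → (-4.11256,0.29470) → ×s → (-4.04702,0.29000) → (-4.05,0.29)
v2: (-3.5,-1.5) → rotate → (-3.18863,-2.08150) → ×s → (-3.13781,-2.04833) → (-3.14,-2.05)
v3: (2.5,-4.5) → rotate → (3.23907,-4.00105) → ×s → (3.18745,-3.93728) → (3.19,-3.94)
v4: (3.5,-4) → rotate → (4.13778,-3.33598) → ×s → (4.07184,-3.28281) → (4.07,-3.28)
v5: (3,3.5) → rotate → (2.35098,3.96521) → ×s → (2.31351,3.90201) → (2.31,3.90)

Cross-section at z=0.25: (-4.05,0.29) (-3.14,-2.05) (3.19,-3.94) (4.07,-3.28) (2.31,3.90)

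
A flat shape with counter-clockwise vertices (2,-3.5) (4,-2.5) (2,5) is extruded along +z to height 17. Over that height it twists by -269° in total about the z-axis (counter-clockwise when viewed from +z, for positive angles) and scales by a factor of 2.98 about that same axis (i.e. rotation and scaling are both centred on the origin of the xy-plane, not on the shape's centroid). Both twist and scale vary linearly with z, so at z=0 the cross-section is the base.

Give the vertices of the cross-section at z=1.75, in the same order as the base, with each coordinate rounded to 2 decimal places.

Cross-section at z=1.75: (0.17,-4.85) (2.87,-4.90) (4.93,4.21)

t = z/height = 1.75/17 = 0.102941
s = 1 + (scale-1)·z/height = 1 + (2.98-1)·1.75/17 = 1.203824
θ = twist·z/height = -269°·1.75/17 = -27.6912° = -0.483302 rad
cos θ = 0.885465, sin θ = -0.464706 (intermediates below are computed at full precision and shown rounded to 5 d.p.)
v1: (2,-3.5) → rotate → (0.14446,-4.02854) → ×s → (0.17390,-4.84965) → (0.17,-4.85)
v2: (4,-2.5) → rotate → (2.38010,-4.07249) → ×s → (2.86522,-4.90255) → (2.87,-4.90)
v3: (2,5) → rotate → (4.09446,3.49791) → ×s → (4.92901,4.21087) → (4.93,4.21)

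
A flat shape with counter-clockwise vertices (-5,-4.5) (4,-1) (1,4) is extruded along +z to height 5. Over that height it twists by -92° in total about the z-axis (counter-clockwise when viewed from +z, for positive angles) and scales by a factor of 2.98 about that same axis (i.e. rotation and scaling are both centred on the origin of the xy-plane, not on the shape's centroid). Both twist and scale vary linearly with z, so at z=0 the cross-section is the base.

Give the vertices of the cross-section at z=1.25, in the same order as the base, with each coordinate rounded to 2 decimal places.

t = z/height = 1.25/5 = 0.25
s = 1 + (scale-1)·z/height = 1 + (2.98-1)·1.25/5 = 1.495000
θ = twist·z/height = -92°·1.25/5 = -23.0000° = -0.401426 rad
cos θ = 0.920505, sin θ = -0.390731 (intermediates below are computed at full precision and shown rounded to 5 d.p.)
v1: (-5,-4.5) → rotate → (-6.36081,-2.18862) → ×s → (-9.50942,-3.27198) → (-9.51,-3.27)
v2: (4,-1) → rotate → (3.29129,-2.48343) → ×s → (4.92048,-3.71273) → (4.92,-3.71)
v3: (1,4) → rotate → (2.48343,3.29129) → ×s → (3.71273,4.92048) → (3.71,4.92)

Cross-section at z=1.25: (-9.51,-3.27) (4.92,-3.71) (3.71,4.92)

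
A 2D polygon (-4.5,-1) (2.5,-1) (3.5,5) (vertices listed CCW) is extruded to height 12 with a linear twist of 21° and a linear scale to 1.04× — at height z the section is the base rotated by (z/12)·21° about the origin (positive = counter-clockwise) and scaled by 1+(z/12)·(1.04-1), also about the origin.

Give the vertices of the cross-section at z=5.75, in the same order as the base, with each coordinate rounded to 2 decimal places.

Cross-section at z=5.75: (-4.34,-1.80) (2.69,-0.56) (2.62,5.64)

t = z/height = 5.75/12 = 0.479167
s = 1 + (scale-1)·z/height = 1 + (1.04-1)·5.75/12 = 1.019167
θ = twist·z/height = 21°·5.75/12 = 10.0625° = 0.175624 rad
cos θ = 0.984618, sin θ = 0.174722 (intermediates below are computed at full precision and shown rounded to 5 d.p.)
v1: (-4.5,-1) → rotate → (-4.25606,-1.77087) → ×s → (-4.33763,-1.80481) → (-4.34,-1.80)
v2: (2.5,-1) → rotate → (2.63627,-0.54781) → ×s → (2.68680,-0.55831) → (2.69,-0.56)
v3: (3.5,5) → rotate → (2.57255,5.53462) → ×s → (2.62186,5.64070) → (2.62,5.64)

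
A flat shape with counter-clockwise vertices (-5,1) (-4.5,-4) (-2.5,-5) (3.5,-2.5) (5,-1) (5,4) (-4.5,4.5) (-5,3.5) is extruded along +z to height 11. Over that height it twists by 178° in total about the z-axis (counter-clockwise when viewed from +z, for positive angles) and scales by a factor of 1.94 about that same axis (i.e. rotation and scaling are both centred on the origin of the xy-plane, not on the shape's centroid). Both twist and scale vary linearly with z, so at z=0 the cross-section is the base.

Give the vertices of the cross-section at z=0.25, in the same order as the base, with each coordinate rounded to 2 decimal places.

t = z/height = 0.25/11 = 0.0227273
s = 1 + (scale-1)·z/height = 1 + (1.94-1)·0.25/11 = 1.021364
θ = twist·z/height = 178°·0.25/11 = 4.0455° = 0.070607 rad
cos θ = 0.997508, sin θ = 0.070548 (intermediates below are computed at full precision and shown rounded to 5 d.p.)
v1: (-5,1) → rotate → (-5.05809,0.64477) → ×s → (-5.16615,0.65854) → (-5.17,0.66)
v2: (-4.5,-4) → rotate → (-4.20660,-4.30750) → ×s → (-4.29646,-4.39952) → (-4.30,-4.40)
v3: (-2.5,-5) → rotate → (-2.14103,-5.16391) → ×s → (-2.18677,-5.27423) → (-2.19,-5.27)
v4: (3.5,-2.5) → rotate → (3.66765,-2.24685) → ×s → (3.74600,-2.29485) → (3.75,-2.29)
v5: (5,-1) → rotate → (5.05809,-0.64477) → ×s → (5.16615,-0.65854) → (5.17,-0.66)
v6: (5,4) → rotate → (4.70535,4.34277) → ×s → (4.80587,4.43555) → (4.81,4.44)
v7: (-4.5,4.5) → rotate → (-4.80625,4.17132) → ×s → (-4.90893,4.26044) → (-4.91,4.26)
v8: (-5,3.5) → rotate → (-5.23446,3.13854) → ×s → (-5.34629,3.20559) → (-5.35,3.21)

Cross-section at z=0.25: (-5.17,0.66) (-4.30,-4.40) (-2.19,-5.27) (3.75,-2.29) (5.17,-0.66) (4.81,4.44) (-4.91,4.26) (-5.35,3.21)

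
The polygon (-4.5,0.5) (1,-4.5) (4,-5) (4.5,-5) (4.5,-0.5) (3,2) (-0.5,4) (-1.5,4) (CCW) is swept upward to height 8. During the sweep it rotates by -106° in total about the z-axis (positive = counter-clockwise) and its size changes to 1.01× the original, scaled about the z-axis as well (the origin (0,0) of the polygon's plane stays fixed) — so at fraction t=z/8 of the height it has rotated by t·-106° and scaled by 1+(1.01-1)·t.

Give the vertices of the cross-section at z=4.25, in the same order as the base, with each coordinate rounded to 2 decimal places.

Cross-section at z=4.25: (-2.09,4.04) (-3.21,-3.35) (-1.95,-6.13) (-1.67,-6.55) (2.09,-4.04) (3.35,-1.39) (3.07,2.65) (2.51,3.49)

t = z/height = 4.25/8 = 0.53125
s = 1 + (scale-1)·z/height = 1 + (1.01-1)·4.25/8 = 1.005313
θ = twist·z/height = -106°·4.25/8 = -56.3125° = -0.982839 rad
cos θ = 0.554663, sin θ = -0.832075 (intermediates below are computed at full precision and shown rounded to 5 d.p.)
v1: (-4.5,0.5) → rotate → (-2.07995,4.02167) → ×s → (-2.09100,4.04303) → (-2.09,4.04)
v2: (1,-4.5) → rotate → (-3.18968,-3.32806) → ×s → (-3.20662,-3.34574) → (-3.21,-3.35)
v3: (4,-5) → rotate → (-1.94172,-6.10162) → ×s → (-1.95204,-6.13403) → (-1.95,-6.13)
v4: (4.5,-5) → rotate → (-1.66439,-6.51765) → ×s → (-1.67323,-6.55228) → (-1.67,-6.55)
v5: (4.5,-0.5) → rotate → (2.07995,-4.02167) → ×s → (2.09100,-4.04303) → (2.09,-4.04)
v6: (3,2) → rotate → (3.32814,-1.38690) → ×s → (3.34582,-1.39427) → (3.35,-1.39)
v7: (-0.5,4) → rotate → (3.05097,2.63469) → ×s → (3.06718,2.64869) → (3.07,2.65)
v8: (-1.5,4) → rotate → (2.49631,3.46676) → ×s → (2.50957,3.48518) → (2.51,3.49)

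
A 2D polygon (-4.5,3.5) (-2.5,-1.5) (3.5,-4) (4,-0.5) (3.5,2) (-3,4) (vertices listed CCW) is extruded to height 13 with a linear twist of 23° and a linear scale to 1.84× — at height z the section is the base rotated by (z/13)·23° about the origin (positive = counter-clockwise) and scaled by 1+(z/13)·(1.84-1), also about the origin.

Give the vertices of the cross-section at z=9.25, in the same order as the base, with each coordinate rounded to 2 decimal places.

t = z/height = 9.25/13 = 0.711538
s = 1 + (scale-1)·z/height = 1 + (1.84-1)·9.25/13 = 1.597692
θ = twist·z/height = 23°·9.25/13 = 16.3654° = 0.285630 rad
cos θ = 0.959484, sin θ = 0.281762 (intermediates below are computed at full precision and shown rounded to 5 d.p.)
v1: (-4.5,3.5) → rotate → (-5.30385,2.09027) → ×s → (-8.47391,3.33960) → (-8.47,3.34)
v2: (-2.5,-1.5) → rotate → (-1.97607,-2.14363) → ×s → (-3.15715,-3.42486) → (-3.16,-3.42)
v3: (3.5,-4) → rotate → (4.48524,-2.85177) → ×s → (7.16604,-4.55625) → (7.17,-4.56)
v4: (4,-0.5) → rotate → (3.97882,0.64731) → ×s → (6.35693,1.03419) → (6.36,1.03)
v5: (3.5,2) → rotate → (2.79467,2.90514) → ×s → (4.46503,4.64151) → (4.47,4.64)
v6: (-3,4) → rotate → (-4.00550,2.99265) → ×s → (-6.39956,4.78134) → (-6.40,4.78)

Cross-section at z=9.25: (-8.47,3.34) (-3.16,-3.42) (7.17,-4.56) (6.36,1.03) (4.47,4.64) (-6.40,4.78)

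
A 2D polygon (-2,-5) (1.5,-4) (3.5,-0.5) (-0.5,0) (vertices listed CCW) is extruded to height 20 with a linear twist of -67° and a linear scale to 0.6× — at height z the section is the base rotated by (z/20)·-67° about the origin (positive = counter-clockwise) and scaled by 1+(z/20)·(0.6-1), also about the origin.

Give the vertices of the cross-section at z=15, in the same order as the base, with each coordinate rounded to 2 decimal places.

t = z/height = 15/20 = 0.75
s = 1 + (scale-1)·z/height = 1 + (0.6-1)·15/20 = 0.700000
θ = twist·z/height = -67°·15/20 = -50.2500° = -0.877028 rad
cos θ = 0.639439, sin θ = -0.768842 (intermediates below are computed at full precision and shown rounded to 5 d.p.)
v1: (-2,-5) → rotate → (-5.12309,-1.65951) → ×s → (-3.58616,-1.16166) → (-3.59,-1.16)
v2: (1.5,-4) → rotate → (-2.11621,-3.71102) → ×s → (-1.48135,-2.59771) → (-1.48,-2.60)
v3: (3.5,-0.5) → rotate → (1.85362,-3.01067) → ×s → (1.29753,-2.10747) → (1.30,-2.11)
v4: (-0.5,0) → rotate → (-0.31972,0.38442) → ×s → (-0.22380,0.26909) → (-0.22,0.27)

Cross-section at z=15: (-3.59,-1.16) (-1.48,-2.60) (1.30,-2.11) (-0.22,0.27)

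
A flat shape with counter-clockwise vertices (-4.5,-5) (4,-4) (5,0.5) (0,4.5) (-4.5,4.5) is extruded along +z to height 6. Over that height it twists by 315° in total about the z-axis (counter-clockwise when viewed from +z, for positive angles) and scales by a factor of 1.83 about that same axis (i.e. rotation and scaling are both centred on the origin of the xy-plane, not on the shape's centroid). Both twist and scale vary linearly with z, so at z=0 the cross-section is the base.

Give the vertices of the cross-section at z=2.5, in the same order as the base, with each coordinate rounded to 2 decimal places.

Cross-section at z=2.5: (9.05,-0.12) (0.50,7.60) (-4.94,4.62) (-4.55,-3.99) (-0.56,-8.55)

t = z/height = 2.5/6 = 0.416667
s = 1 + (scale-1)·z/height = 1 + (1.83-1)·2.5/6 = 1.345833
θ = twist·z/height = 315°·2.5/6 = 131.2500° = 2.290745 rad
cos θ = -0.659346, sin θ = 0.751840 (intermediates below are computed at full precision and shown rounded to 5 d.p.)
v1: (-4.5,-5) → rotate → (6.72626,-0.08655) → ×s → (9.05242,-0.11648) → (9.05,-0.12)
v2: (4,-4) → rotate → (0.36998,5.64474) → ×s → (0.49793,7.59688) → (0.50,7.60)
v3: (5,0.5) → rotate → (-3.67265,3.42953) → ×s → (-4.94277,4.61557) → (-4.94,4.62)
v4: (0,4.5) → rotate → (-3.38328,-2.96706) → ×s → (-4.55333,-3.99316) → (-4.55,-3.99)
v5: (-4.5,4.5) → rotate → (-0.41622,-6.35034) → ×s → (-0.56017,-8.54649) → (-0.56,-8.55)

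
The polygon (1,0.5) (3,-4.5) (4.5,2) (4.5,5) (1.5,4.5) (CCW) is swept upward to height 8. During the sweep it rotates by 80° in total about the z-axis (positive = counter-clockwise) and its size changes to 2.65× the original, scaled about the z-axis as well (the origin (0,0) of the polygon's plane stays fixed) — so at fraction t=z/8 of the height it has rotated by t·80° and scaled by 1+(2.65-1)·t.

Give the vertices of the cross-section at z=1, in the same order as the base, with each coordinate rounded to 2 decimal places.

Cross-section at z=1: (1.08,0.80) (4.51,-4.72) (4.93,3.32) (4.30,6.88) (0.84,5.66)

t = z/height = 1/8 = 0.125
s = 1 + (scale-1)·z/height = 1 + (2.65-1)·1/8 = 1.206250
θ = twist·z/height = 80°·1/8 = 10.0000° = 0.174533 rad
cos θ = 0.984808, sin θ = 0.173648 (intermediates below are computed at full precision and shown rounded to 5 d.p.)
v1: (1,0.5) → rotate → (0.89798,0.66605) → ×s → (1.08319,0.80343) → (1.08,0.80)
v2: (3,-4.5) → rotate → (3.73584,-3.91069) → ×s → (4.50636,-4.71727) → (4.51,-4.72)
v3: (4.5,2) → rotate → (4.08434,2.75103) → ×s → (4.92673,3.31843) → (4.93,3.32)
v4: (4.5,5) → rotate → (3.56339,5.70546) → ×s → (4.29834,6.88221) → (4.30,6.88)
v5: (1.5,4.5) → rotate → (0.69579,4.69211) → ×s → (0.83930,5.65985) → (0.84,5.66)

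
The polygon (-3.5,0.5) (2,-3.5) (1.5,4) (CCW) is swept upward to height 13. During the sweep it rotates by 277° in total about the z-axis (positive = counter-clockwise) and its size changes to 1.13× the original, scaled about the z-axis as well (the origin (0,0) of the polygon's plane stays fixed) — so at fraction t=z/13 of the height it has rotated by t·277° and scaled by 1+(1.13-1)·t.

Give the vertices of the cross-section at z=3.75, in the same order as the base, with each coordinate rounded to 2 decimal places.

t = z/height = 3.75/13 = 0.288462
s = 1 + (scale-1)·z/height = 1 + (1.13-1)·3.75/13 = 1.037500
θ = twist·z/height = 277°·3.75/13 = 79.9038° = 1.394585 rad
cos θ = 0.175301, sin θ = 0.984515 (intermediates below are computed at full precision and shown rounded to 5 d.p.)
v1: (-3.5,0.5) → rotate → (-1.10581,-3.35815) → ×s → (-1.14728,-3.48408) → (-1.15,-3.48)
v2: (2,-3.5) → rotate → (3.79640,1.35548) → ×s → (3.93877,1.40631) → (3.94,1.41)
v3: (1.5,4) → rotate → (-3.67511,2.17797) → ×s → (-3.81293,2.25965) → (-3.81,2.26)

Cross-section at z=3.75: (-1.15,-3.48) (3.94,1.41) (-3.81,2.26)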